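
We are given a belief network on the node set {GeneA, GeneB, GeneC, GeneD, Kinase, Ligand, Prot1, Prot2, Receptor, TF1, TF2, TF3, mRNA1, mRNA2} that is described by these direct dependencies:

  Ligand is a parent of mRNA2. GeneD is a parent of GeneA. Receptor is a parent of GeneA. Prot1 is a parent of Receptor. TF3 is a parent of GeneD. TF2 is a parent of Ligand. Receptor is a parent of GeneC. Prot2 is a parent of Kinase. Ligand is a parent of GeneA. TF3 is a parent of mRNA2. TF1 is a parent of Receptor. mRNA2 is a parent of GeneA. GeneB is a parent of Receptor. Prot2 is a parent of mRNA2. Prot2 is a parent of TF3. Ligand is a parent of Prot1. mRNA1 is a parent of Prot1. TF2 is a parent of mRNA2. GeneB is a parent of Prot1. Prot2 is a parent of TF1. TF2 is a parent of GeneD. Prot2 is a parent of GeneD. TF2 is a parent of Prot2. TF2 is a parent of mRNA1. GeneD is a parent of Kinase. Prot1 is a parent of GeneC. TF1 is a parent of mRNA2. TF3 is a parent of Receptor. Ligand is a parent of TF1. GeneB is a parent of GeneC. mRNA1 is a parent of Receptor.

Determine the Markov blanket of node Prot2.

By definition, MB(Prot2) is built from Prot2's parents, Prot2's children, and the co-parents of Prot2.
Prot2's parents: TF2.
Children of Prot2: GeneD, Kinase, TF1, TF3, mRNA2.
Other parents of Prot2's children:
  TF3: no additional parents.
  TF1 also has parent Ligand.
  GeneD's other parents are TF2, TF3.
  mRNA2's other parents are Ligand, TF1, TF2, TF3.
  Kinase also has parent GeneD.
MB(Prot2) = {GeneD, Kinase, Ligand, TF1, TF2, TF3, mRNA2}.

{GeneD, Kinase, Ligand, TF1, TF2, TF3, mRNA2}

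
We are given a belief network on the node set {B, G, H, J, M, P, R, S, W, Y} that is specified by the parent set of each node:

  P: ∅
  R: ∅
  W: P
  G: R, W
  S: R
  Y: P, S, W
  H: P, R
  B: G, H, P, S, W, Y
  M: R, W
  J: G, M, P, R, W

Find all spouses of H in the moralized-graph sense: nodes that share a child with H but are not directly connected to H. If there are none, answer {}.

Children of H: B.
  B also has parents G, P, S, W, Y.
Excluding nodes already adjacent to H (B, P, R), the co-parent-only contribution is {G, S, W, Y}.

{G, S, W, Y}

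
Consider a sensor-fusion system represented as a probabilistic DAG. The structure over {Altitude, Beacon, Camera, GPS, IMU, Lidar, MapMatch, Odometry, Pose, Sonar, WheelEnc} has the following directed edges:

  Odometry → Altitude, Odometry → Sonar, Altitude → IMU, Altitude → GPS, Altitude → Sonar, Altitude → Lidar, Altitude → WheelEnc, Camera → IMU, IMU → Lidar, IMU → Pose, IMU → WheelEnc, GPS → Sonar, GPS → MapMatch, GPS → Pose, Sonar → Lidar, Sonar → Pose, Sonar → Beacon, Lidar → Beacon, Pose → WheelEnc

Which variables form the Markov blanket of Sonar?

{Altitude, Beacon, GPS, IMU, Lidar, Odometry, Pose}

By definition, MB(Sonar) is built from Sonar's parents, Sonar's children, and the co-parents of Sonar.
Parents of Sonar: Altitude, GPS, Odometry.
Sonar's children: Beacon, Lidar, Pose.
For each child, the remaining parents (spouses of Sonar):
  Lidar: Altitude, IMU
  Pose: GPS, IMU
  Beacon: Lidar
MB(Sonar) = {Altitude, Beacon, GPS, IMU, Lidar, Odometry, Pose}.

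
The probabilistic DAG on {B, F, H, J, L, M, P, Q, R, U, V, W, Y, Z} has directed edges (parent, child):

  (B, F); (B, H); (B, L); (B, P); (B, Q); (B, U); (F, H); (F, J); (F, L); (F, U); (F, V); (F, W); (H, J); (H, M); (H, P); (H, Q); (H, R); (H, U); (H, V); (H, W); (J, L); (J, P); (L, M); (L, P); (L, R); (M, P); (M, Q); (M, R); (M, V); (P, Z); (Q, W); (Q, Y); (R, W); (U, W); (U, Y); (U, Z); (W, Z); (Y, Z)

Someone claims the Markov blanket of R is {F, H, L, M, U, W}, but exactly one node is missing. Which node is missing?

The Markov blanket of a node is its parents, its children, and the other parents of its children.
Parents of R: H, L, M.
Ch(R) = {W}.
Co-parents of R (other parents of its children):
  W's other parents are F, H, Q, U.
MB(R) = {F, H, L, M, Q, U, W}.
Comparing with the claimed set, Q is missing.

Q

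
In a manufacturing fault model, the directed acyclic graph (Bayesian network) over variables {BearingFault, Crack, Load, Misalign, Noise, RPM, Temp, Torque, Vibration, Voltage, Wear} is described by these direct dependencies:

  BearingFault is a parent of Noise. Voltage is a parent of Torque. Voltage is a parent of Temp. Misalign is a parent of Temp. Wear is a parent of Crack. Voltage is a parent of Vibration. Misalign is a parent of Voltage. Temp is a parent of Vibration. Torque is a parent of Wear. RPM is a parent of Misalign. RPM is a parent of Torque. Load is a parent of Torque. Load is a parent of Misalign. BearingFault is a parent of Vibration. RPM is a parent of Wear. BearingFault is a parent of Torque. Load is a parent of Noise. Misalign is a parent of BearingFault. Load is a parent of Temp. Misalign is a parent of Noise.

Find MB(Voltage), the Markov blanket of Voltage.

Recall MB(v) = parents ∪ children ∪ spouses, where spouses are the other parents of v's children.
Parents of Voltage: Misalign.
Voltage's children: Temp, Torque, Vibration.
For each child, the remaining parents (spouses of Voltage):
  Torque: BearingFault, Load, RPM
  Temp: Load, Misalign
  Vibration: BearingFault, Temp
So the Markov blanket of Voltage is {BearingFault, Load, Misalign, RPM, Temp, Torque, Vibration}.

{BearingFault, Load, Misalign, RPM, Temp, Torque, Vibration}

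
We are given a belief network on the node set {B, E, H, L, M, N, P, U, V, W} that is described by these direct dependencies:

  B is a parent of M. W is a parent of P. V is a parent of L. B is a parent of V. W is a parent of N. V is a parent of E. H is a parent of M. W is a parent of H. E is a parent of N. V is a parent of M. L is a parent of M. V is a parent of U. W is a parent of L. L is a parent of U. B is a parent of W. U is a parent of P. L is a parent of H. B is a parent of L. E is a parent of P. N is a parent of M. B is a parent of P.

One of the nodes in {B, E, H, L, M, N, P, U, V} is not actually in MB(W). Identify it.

M

By definition, MB(W) is built from W's parents, W's children, and the co-parents of W.
W has children H, L, N, P.
W's parents: B.
Co-parents of W (other parents of its children):
  parents(L) \ {W} = {B, V}.
  H's other parent is L.
  parents(N) \ {W} = {E}.
  P also has parents B, E, U.
MB(W) = {B, E, H, L, N, P, U, V}.
M is neither a parent, child, nor co-parent of W, so it does not belong.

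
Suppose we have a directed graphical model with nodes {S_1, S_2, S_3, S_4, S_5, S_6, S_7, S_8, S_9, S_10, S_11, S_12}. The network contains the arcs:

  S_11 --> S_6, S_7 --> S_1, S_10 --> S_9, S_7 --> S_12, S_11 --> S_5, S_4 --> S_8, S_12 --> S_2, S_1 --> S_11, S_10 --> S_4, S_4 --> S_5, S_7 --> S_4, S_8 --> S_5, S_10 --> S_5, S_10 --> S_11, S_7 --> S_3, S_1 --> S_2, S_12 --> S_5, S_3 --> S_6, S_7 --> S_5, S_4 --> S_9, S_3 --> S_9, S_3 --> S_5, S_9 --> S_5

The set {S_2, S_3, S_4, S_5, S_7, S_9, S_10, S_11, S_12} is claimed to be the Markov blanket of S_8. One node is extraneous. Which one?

S_2

S_8's parents: S_4.
Children of S_8: S_5.
Other parents of S_8's children:
  S_5: S_3, S_4, S_7, S_9, S_10, S_11, S_12
MB(S_8) = {S_3, S_4, S_5, S_7, S_9, S_10, S_11, S_12}.
S_2 is neither a parent, child, nor co-parent of S_8, so it does not belong.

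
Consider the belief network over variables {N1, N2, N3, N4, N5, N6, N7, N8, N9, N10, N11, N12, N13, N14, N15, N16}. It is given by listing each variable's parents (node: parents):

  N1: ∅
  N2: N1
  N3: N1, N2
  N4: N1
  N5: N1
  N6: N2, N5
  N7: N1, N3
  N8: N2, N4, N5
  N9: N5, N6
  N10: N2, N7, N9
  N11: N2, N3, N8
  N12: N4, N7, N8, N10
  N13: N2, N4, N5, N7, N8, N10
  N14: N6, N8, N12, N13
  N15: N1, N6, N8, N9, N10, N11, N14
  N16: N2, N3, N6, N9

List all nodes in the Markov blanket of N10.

{N1, N2, N4, N5, N6, N7, N8, N9, N11, N12, N13, N14, N15}

Pa(N10) = {N2, N7, N9}.
N10's children: N12, N13, N15.
Other parents of N10's children:
  N12: N4, N7, N8
  N13: N2, N4, N5, N7, N8
  N15: N1, N6, N8, N9, N11, N14
MB(N10) = {N1, N2, N4, N5, N6, N7, N8, N9, N11, N12, N13, N14, N15}.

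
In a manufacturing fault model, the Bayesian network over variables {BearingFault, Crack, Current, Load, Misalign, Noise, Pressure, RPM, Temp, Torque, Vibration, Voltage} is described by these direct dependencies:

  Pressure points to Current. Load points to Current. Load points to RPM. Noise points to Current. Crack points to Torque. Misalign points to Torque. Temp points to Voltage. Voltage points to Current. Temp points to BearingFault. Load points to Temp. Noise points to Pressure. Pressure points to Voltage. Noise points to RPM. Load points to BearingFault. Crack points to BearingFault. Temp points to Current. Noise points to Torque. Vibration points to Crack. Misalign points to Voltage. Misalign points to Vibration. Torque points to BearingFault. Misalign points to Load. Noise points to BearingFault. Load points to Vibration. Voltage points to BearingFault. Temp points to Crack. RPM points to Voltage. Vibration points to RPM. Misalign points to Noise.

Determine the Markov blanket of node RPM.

{Load, Misalign, Noise, Pressure, Temp, Vibration, Voltage}

By definition, MB(RPM) is built from RPM's parents, RPM's children, and the co-parents of RPM.
Ch(RPM) = {Voltage}.
Pa(RPM) = {Load, Noise, Vibration}.
Parents of each child, excluding RPM:
  Voltage: Misalign, Pressure, Temp
Union: {Load, Noise, Vibration} ∪ {Voltage} ∪ {Misalign, Pressure, Temp} = {Load, Misalign, Noise, Pressure, Temp, Vibration, Voltage}.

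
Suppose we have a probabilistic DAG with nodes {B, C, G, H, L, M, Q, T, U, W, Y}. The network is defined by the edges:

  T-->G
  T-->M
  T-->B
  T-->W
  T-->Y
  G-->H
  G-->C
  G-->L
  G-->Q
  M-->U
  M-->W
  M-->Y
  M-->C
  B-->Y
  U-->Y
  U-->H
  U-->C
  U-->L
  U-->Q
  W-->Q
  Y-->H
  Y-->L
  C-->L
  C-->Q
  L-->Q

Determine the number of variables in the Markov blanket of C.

7

Parents of C: G, M, U.
C has children L, Q.
Co-parents of C (other parents of its children):
  L also has parents G, U, Y.
  Q's other parents are G, L, U, W.
MB(C) = {G, L, M, Q, U, W, Y}, which has 7 nodes.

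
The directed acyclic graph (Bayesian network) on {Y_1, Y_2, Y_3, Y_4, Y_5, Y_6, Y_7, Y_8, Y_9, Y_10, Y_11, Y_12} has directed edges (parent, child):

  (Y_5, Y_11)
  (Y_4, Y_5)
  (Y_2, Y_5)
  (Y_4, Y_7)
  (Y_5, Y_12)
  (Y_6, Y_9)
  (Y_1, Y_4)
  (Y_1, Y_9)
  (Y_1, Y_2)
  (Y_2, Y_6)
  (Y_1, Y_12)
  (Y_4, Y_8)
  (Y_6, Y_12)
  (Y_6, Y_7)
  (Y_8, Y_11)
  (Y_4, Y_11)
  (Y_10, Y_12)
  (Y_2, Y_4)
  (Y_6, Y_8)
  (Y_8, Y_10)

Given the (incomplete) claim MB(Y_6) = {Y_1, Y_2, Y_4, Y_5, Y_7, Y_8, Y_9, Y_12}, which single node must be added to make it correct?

Pa(Y_6) = {Y_2}.
Y_6's children: Y_7, Y_8, Y_9, Y_12.
Parents of each child, excluding Y_6:
  Y_7 also has parent Y_4.
  parents(Y_8) \ {Y_6} = {Y_4}.
  Y_9's other parent is Y_1.
  Y_12's other parents are Y_1, Y_5, Y_10.
MB(Y_6) = {Y_1, Y_2, Y_4, Y_5, Y_7, Y_8, Y_9, Y_10, Y_12}.
Comparing with the claimed set, Y_10 is missing.

Y_10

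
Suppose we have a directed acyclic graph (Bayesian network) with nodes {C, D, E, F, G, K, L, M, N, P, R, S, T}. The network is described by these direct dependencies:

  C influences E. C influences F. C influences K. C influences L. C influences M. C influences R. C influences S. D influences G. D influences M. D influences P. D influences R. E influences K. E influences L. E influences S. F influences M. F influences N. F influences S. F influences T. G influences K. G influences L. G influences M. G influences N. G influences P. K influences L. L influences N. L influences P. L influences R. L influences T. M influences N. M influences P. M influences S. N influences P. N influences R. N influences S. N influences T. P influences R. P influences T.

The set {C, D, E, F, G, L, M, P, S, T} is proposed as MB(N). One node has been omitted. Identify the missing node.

A node's Markov blanket = Pa ∪ Ch ∪ (parents of Ch other than the node itself).
N has parents F, G, L, M.
N has children P, R, S, T.
Parents of each child, excluding N:
  P: D, G, L, M
  R: C, D, L, P
  S: C, E, F, M
  T: F, L, P
MB(N) = {C, D, E, F, G, L, M, P, R, S, T}.
Comparing with the claimed set, R is missing.

R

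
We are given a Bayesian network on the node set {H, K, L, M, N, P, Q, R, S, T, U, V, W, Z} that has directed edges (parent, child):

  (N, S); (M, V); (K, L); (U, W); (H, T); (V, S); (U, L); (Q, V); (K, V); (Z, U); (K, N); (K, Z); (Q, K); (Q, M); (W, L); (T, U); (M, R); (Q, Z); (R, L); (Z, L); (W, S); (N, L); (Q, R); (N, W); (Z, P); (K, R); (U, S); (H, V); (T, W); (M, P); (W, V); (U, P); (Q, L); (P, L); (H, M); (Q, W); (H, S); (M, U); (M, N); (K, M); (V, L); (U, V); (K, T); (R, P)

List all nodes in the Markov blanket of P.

Recall MB(v) = parents ∪ children ∪ spouses, where spouses are the other parents of v's children.
P has child L.
Pa(P) = {M, R, U, Z}.
Co-parents of P (other parents of its children):
  L also has parents K, N, Q, R, U, V, W, Z.
Union: {M, R, U, Z} ∪ {L} ∪ {K, N, Q, R, U, V, W, Z} = {K, L, M, N, Q, R, U, V, W, Z}.

{K, L, M, N, Q, R, U, V, W, Z}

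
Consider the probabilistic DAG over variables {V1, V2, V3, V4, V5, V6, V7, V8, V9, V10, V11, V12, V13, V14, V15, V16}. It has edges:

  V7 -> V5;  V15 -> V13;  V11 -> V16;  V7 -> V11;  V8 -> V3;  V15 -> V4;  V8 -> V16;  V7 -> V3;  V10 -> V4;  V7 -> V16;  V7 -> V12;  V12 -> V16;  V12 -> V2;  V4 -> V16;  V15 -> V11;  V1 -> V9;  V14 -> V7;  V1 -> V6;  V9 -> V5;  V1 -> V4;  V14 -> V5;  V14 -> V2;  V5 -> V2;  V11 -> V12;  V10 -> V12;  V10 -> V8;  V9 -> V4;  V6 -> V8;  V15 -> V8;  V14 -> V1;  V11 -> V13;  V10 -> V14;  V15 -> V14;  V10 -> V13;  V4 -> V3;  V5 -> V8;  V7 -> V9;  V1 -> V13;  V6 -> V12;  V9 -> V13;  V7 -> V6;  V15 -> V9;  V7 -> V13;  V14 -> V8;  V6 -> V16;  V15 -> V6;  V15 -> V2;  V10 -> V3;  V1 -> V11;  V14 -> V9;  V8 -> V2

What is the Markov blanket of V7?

Parents of V7: V14.
V7's children: V3, V5, V6, V9, V11, V12, V13, V16.
For each child, the remaining parents (spouses of V7):
  V11's other parents are V1, V15.
  parents(V9) \ {V7} = {V1, V14, V15}.
  parents(V6) \ {V7} = {V1, V15}.
  parents(V13) \ {V7} = {V1, V9, V10, V11, V15}.
  V5's other parents are V9, V14.
  V12 also has parents V6, V10, V11.
  V3 also has parents V4, V8, V10.
  parents(V16) \ {V7} = {V4, V6, V8, V11, V12}.
So the Markov blanket of V7 is {V1, V3, V4, V5, V6, V8, V9, V10, V11, V12, V13, V14, V15, V16}.

{V1, V3, V4, V5, V6, V8, V9, V10, V11, V12, V13, V14, V15, V16}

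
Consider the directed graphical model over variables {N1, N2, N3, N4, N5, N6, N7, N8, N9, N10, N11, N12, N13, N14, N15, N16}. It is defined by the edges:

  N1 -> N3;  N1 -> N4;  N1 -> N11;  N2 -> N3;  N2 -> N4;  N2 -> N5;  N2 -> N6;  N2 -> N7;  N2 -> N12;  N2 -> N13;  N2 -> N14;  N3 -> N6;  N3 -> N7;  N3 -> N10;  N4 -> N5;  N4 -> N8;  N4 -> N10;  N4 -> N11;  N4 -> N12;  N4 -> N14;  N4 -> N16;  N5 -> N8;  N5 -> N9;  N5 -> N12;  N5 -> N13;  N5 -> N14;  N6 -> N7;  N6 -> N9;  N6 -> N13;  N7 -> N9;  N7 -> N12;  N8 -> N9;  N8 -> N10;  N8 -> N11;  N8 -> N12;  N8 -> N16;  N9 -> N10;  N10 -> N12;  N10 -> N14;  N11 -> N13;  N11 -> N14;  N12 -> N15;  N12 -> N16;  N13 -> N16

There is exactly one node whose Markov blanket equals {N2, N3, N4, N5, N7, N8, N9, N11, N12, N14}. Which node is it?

N10

The target node must have every member of {N2, N3, N4, N5, N7, N8, N9, N11, N12, N14} as a parent, child, or co-parent, and no others.
Parents of N10: N3, N4, N8, N9; children: N12, N14; co-parents: N2, N4, N5, N7, N8, N11.
These exactly cover the given set, so the node is N10.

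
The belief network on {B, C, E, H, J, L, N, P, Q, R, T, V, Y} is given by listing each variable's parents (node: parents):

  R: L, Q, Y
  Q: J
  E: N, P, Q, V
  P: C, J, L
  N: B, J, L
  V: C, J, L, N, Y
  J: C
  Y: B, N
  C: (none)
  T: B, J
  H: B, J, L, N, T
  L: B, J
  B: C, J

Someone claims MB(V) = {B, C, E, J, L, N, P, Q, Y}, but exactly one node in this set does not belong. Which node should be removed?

B

V's parents: C, J, L, N, Y.
V has child E.
Co-parents of V (other parents of its children):
  E: N, P, Q
MB(V) = {C, E, J, L, N, P, Q, Y}.
B is neither a parent, child, nor co-parent of V, so it does not belong.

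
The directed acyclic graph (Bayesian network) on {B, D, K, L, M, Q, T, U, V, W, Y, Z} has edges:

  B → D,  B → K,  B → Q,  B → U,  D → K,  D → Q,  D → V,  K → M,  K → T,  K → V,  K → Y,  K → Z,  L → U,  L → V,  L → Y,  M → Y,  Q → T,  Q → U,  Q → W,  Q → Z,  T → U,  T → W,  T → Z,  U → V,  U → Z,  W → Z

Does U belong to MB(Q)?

U is a child of Q.
So U ∈ MB(Q).

Yes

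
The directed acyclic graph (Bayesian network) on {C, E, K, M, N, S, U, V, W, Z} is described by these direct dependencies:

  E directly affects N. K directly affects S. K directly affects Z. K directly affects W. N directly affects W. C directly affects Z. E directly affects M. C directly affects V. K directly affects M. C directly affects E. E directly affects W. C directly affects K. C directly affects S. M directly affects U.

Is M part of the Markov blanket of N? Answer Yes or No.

N's parents: E.
Ch(N) = {W}.
For each child, the remaining parents (spouses of N):
  W also has parents E, K.
MB(N) = {E, K, W}; M is not in this set.

No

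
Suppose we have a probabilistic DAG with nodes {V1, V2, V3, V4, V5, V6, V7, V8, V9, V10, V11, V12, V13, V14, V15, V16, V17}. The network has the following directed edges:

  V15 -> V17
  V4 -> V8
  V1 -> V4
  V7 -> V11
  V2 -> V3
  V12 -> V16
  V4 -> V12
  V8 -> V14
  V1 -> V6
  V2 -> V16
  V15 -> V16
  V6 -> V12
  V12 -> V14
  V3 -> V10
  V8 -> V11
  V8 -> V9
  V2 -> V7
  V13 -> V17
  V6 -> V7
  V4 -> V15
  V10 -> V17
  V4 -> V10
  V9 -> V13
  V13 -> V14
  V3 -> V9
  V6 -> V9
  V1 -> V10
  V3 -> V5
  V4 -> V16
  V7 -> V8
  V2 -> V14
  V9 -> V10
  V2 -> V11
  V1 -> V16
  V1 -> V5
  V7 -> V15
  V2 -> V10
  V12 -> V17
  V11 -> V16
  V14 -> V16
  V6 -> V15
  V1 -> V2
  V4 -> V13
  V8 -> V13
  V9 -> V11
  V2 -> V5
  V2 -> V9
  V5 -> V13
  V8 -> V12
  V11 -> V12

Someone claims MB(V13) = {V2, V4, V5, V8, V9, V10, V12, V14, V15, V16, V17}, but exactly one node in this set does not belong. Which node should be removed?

V16

V13 has children V14, V17.
Parents of V13: V4, V5, V8, V9.
Co-parents of V13 (other parents of its children):
  V14: V2, V8, V12
  V17: V10, V12, V15
MB(V13) = {V2, V4, V5, V8, V9, V10, V12, V14, V15, V17}.
V16 is neither a parent, child, nor co-parent of V13, so it does not belong.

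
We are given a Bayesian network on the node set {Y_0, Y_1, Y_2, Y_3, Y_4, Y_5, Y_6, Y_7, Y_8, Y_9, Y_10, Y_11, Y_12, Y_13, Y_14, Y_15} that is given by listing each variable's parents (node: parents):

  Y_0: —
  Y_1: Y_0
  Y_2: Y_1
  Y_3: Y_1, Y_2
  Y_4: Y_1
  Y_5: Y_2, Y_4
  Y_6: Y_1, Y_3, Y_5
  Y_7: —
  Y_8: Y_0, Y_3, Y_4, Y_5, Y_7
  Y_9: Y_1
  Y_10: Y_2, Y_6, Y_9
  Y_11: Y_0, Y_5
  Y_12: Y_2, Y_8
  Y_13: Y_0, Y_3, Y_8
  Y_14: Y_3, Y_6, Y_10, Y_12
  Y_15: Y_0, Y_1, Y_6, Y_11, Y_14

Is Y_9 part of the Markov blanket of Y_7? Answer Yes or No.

Recall MB(v) = parents ∪ children ∪ spouses, where spouses are the other parents of v's children.
Y_7 has child Y_8.
Y_7 has no parents.
For each child, the remaining parents (spouses of Y_7):
  Y_8 also has parents Y_0, Y_3, Y_4, Y_5.
MB(Y_7) = {Y_0, Y_3, Y_4, Y_5, Y_8}; Y_9 is not in this set.

No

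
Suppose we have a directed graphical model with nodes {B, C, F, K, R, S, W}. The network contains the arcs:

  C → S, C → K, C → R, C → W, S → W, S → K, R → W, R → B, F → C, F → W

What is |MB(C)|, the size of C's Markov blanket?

A node's Markov blanket = Pa ∪ Ch ∪ (parents of Ch other than the node itself).
Ch(C) = {K, R, S, W}.
Pa(C) = {F}.
Parents of each child, excluding C:
  S: —
  K: S
  R: —
  W: F, R, S
MB(C) = {F, K, R, S, W}, which has 5 nodes.

5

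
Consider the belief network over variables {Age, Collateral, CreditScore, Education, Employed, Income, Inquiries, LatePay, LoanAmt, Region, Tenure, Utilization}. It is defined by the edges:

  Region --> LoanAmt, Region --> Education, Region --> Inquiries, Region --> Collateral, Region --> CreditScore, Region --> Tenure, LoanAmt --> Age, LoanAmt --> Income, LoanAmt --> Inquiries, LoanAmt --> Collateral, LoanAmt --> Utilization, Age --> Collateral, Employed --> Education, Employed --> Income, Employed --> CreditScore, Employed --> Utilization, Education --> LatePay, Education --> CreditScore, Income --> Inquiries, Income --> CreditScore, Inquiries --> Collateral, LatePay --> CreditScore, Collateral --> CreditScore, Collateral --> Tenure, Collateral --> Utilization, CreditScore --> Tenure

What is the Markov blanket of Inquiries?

{Age, Collateral, Income, LoanAmt, Region}

By definition, MB(Inquiries) is built from Inquiries's parents, Inquiries's children, and the co-parents of Inquiries.
Ch(Inquiries) = {Collateral}.
Pa(Inquiries) = {Income, LoanAmt, Region}.
Co-parents of Inquiries (other parents of its children):
  parents(Collateral) \ {Inquiries} = {Age, LoanAmt, Region}.
Taking the union gives {Age, Collateral, Income, LoanAmt, Region}.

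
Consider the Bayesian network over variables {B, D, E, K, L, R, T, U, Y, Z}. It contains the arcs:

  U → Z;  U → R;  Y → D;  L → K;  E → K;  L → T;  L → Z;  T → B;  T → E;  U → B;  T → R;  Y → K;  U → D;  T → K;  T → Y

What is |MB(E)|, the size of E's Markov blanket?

Recall MB(v) = parents ∪ children ∪ spouses, where spouses are the other parents of v's children.
E's parents: T.
E's children: K.
Other parents of E's children:
  K: L, T, Y
MB(E) = {K, L, T, Y}, which has 4 nodes.

4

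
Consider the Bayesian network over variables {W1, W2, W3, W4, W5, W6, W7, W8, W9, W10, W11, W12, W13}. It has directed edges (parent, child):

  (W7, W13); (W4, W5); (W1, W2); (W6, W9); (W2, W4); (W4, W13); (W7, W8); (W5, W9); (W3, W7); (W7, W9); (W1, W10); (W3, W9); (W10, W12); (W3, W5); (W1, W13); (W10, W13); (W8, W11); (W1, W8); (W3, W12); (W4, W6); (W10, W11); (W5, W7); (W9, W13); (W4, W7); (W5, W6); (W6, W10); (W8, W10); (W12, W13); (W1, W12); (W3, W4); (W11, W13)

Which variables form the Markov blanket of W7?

{W1, W3, W4, W5, W6, W8, W9, W10, W11, W12, W13}

W7 has parents W3, W4, W5.
Ch(W7) = {W8, W9, W13}.
Parents of each child, excluding W7:
  W8 also has parent W1.
  parents(W9) \ {W7} = {W3, W5, W6}.
  W13's other parents are W1, W4, W9, W10, W11, W12.
Union: {W3, W4, W5} ∪ {W8, W9, W13} ∪ {W1, W3, W4, W5, W6, W9, W10, W11, W12} = {W1, W3, W4, W5, W6, W8, W9, W10, W11, W12, W13}.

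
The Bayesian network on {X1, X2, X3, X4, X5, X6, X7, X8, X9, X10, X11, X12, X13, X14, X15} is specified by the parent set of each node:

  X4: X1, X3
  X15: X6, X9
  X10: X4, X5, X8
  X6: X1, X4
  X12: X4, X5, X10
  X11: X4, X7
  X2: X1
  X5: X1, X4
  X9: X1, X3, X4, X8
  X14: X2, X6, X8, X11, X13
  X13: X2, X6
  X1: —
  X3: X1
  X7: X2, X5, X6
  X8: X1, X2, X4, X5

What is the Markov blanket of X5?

{X1, X2, X4, X6, X7, X8, X10, X12}

A node's Markov blanket = Pa ∪ Ch ∪ (parents of Ch other than the node itself).
X5's parents: X1, X4.
Children of X5: X7, X8, X10, X12.
Co-parents of X5 (other parents of its children):
  parents(X7) \ {X5} = {X2, X6}.
  parents(X8) \ {X5} = {X1, X2, X4}.
  parents(X10) \ {X5} = {X4, X8}.
  X12's other parents are X4, X10.
So the Markov blanket of X5 is {X1, X2, X4, X6, X7, X8, X10, X12}.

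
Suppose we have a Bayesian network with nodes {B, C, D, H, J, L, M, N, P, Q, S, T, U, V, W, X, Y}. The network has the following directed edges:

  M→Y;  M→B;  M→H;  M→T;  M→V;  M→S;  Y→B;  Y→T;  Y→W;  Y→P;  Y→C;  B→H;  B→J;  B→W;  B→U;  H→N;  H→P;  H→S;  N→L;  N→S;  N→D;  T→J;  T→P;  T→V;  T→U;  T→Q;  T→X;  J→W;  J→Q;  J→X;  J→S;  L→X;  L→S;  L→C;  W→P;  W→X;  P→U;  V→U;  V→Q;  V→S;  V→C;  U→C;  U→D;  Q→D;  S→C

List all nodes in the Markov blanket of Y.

{B, C, H, J, L, M, P, S, T, U, V, W}

A node's Markov blanket = Pa ∪ Ch ∪ (parents of Ch other than the node itself).
Y's parents: M.
Children of Y: B, C, P, T, W.
Parents of each child, excluding Y:
  B: M
  T: M
  W: B, J
  P: H, T, W
  C: L, S, U, V
Taking the union gives {B, C, H, J, L, M, P, S, T, U, V, W}.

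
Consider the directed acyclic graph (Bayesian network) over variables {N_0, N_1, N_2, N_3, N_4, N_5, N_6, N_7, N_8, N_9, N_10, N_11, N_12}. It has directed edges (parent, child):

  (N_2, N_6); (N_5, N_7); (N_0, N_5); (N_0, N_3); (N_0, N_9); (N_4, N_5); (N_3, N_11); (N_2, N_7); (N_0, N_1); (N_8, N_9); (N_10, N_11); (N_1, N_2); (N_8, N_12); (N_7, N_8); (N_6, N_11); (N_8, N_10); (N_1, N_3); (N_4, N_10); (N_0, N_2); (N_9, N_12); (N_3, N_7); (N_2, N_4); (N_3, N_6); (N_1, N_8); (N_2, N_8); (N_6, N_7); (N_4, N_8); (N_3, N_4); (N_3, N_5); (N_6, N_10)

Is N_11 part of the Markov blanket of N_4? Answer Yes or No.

No

By definition, MB(N_4) is built from N_4's parents, N_4's children, and the co-parents of N_4.
Parents of N_4: N_2, N_3.
Ch(N_4) = {N_5, N_8, N_10}.
For each child, the remaining parents (spouses of N_4):
  N_5: N_0, N_3
  N_8: N_1, N_2, N_7
  N_10: N_6, N_8
MB(N_4) = {N_0, N_1, N_2, N_3, N_5, N_6, N_7, N_8, N_10}; N_11 is not in this set.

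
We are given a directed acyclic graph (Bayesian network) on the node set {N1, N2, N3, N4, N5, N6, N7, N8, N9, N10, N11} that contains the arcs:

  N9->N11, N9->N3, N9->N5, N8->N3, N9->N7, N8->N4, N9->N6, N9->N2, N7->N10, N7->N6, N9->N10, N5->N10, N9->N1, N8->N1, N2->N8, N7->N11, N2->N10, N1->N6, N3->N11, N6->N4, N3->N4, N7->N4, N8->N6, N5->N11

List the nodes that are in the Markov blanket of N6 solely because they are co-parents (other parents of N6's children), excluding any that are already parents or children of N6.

{N3}

Children of N6: N4.
  parents(N4) \ {N6} = {N3, N7, N8}.
Excluding nodes already adjacent to N6 (N1, N4, N7, N8, N9), the co-parent-only contribution is {N3}.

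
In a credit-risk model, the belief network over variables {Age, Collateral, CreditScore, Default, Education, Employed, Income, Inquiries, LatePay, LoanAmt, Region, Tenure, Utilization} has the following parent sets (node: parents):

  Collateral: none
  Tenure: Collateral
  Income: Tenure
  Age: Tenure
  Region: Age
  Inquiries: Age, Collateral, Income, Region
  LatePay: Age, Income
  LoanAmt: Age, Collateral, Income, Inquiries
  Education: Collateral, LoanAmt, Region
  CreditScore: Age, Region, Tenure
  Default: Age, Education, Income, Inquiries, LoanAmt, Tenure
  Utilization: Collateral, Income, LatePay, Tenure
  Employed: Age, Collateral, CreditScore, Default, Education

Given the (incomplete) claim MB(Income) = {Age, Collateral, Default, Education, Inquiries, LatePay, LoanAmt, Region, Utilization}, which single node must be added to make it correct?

Tenure

Income's parents: Tenure.
Ch(Income) = {Default, Inquiries, LatePay, LoanAmt, Utilization}.
Parents of each child, excluding Income:
  Inquiries: Age, Collateral, Region
  LatePay: Age
  LoanAmt: Age, Collateral, Inquiries
  Default: Age, Education, Inquiries, LoanAmt, Tenure
  Utilization: Collateral, LatePay, Tenure
MB(Income) = {Age, Collateral, Default, Education, Inquiries, LatePay, LoanAmt, Region, Tenure, Utilization}.
Comparing with the claimed set, Tenure is missing.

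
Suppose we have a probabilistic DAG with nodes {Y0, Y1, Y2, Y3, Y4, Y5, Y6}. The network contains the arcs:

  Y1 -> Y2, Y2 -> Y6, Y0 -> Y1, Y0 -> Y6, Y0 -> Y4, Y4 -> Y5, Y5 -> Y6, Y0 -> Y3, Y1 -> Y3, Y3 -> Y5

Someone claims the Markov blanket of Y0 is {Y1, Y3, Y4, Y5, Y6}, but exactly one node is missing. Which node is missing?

Y0's parents: none.
Y0's children: Y1, Y3, Y4, Y6.
Co-parents of Y0 (other parents of its children):
  Y1 has no other parent.
  Y3 also has parent Y1.
  Y4 has no other parent.
  Y6 also has parents Y2, Y5.
MB(Y0) = {Y1, Y2, Y3, Y4, Y5, Y6}.
Comparing with the claimed set, Y2 is missing.

Y2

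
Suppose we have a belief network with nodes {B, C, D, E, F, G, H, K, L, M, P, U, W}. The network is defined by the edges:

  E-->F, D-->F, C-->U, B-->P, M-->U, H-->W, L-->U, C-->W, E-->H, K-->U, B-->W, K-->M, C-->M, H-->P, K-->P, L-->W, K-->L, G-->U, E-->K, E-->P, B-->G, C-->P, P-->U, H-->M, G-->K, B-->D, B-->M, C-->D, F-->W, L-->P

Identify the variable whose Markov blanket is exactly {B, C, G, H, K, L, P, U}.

M

The target node must have every member of {B, C, G, H, K, L, P, U} as a parent, child, or co-parent, and no others.
Parents of M: B, C, H, K; children: U; co-parents: C, G, K, L, P.
These exactly cover the given set, so the node is M.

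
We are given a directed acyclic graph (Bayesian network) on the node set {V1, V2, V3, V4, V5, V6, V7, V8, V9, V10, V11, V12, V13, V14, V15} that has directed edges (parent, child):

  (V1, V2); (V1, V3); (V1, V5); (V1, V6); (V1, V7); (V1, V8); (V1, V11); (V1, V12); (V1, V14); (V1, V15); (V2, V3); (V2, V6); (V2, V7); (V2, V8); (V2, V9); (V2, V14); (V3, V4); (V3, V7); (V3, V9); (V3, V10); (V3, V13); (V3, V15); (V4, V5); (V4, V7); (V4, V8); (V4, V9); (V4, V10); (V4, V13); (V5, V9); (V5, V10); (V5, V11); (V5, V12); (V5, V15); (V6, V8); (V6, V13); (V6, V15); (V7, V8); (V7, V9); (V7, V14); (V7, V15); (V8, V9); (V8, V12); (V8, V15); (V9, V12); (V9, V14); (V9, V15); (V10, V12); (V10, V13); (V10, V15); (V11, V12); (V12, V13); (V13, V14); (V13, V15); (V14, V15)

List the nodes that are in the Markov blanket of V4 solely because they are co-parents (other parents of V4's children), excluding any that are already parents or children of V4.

Children of V4: V5, V7, V8, V9, V10, V13.
  V5: V1
  V7: V1, V2, V3
  V8: V1, V2, V6, V7
  V9: V2, V3, V5, V7, V8
  V10: V3, V5
  V13: V3, V6, V10, V12
Excluding nodes already adjacent to V4 (V3, V5, V7, V8, V9, V10, V13), the co-parent-only contribution is {V1, V2, V6, V12}.

{V1, V2, V6, V12}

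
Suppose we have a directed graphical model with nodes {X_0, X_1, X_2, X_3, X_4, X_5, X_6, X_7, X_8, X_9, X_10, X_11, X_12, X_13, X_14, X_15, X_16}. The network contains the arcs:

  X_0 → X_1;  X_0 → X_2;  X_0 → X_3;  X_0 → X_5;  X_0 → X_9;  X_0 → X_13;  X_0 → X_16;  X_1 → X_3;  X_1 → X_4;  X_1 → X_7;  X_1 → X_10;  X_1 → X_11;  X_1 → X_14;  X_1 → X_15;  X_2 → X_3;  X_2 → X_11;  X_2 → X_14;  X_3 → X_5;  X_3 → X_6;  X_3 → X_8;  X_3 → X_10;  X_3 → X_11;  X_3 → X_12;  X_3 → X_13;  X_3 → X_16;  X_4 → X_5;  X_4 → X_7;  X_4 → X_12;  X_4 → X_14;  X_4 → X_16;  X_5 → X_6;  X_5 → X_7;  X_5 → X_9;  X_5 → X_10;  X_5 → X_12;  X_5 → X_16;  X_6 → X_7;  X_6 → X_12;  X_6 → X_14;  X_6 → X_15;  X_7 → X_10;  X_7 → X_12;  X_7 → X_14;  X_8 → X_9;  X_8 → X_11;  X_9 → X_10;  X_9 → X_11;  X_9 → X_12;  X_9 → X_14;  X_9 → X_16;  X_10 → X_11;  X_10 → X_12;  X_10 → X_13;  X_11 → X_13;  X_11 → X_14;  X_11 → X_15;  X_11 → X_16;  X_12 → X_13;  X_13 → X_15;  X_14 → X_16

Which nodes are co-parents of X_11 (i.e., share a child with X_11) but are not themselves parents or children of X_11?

{X_0, X_4, X_5, X_6, X_7, X_12}

Children of X_11: X_13, X_14, X_15, X_16.
  X_13: X_0, X_3, X_10, X_12
  X_14: X_1, X_2, X_4, X_6, X_7, X_9
  X_15: X_1, X_6, X_13
  X_16: X_0, X_3, X_4, X_5, X_9, X_14
Excluding nodes already adjacent to X_11 (X_1, X_2, X_3, X_8, X_9, X_10, X_13, X_14, X_15, X_16), the co-parent-only contribution is {X_0, X_4, X_5, X_6, X_7, X_12}.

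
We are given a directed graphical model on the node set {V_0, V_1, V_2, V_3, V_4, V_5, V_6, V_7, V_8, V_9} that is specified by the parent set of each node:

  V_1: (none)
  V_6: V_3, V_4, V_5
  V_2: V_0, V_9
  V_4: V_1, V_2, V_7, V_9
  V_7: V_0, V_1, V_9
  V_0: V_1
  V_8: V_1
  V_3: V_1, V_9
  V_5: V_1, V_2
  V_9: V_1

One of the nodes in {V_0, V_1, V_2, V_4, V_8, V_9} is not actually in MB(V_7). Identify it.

V_8

V_7's children: V_4.
Parents of V_7: V_0, V_1, V_9.
Parents of each child, excluding V_7:
  V_4's other parents are V_1, V_2, V_9.
MB(V_7) = {V_0, V_1, V_2, V_4, V_9}.
V_8 is neither a parent, child, nor co-parent of V_7, so it does not belong.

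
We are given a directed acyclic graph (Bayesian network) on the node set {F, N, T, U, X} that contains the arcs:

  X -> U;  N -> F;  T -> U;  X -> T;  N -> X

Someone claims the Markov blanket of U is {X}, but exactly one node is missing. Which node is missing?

T

Recall MB(v) = parents ∪ children ∪ spouses, where spouses are the other parents of v's children.
U's children: none.
Pa(U) = {T, X}.
With no children, U has no spouses; the co-parent set is empty.
MB(U) = {T, X}.
Comparing with the claimed set, T is missing.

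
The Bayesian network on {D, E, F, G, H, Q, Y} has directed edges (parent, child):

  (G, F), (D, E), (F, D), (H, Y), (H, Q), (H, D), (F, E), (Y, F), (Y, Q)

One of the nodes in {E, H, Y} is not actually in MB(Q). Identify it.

E

By definition, MB(Q) is built from Q's parents, Q's children, and the co-parents of Q.
Pa(Q) = {H, Y}.
Q has no children.
With no children, Q has no spouses; the co-parent set is empty.
MB(Q) = {H, Y}.
E is neither a parent, child, nor co-parent of Q, so it does not belong.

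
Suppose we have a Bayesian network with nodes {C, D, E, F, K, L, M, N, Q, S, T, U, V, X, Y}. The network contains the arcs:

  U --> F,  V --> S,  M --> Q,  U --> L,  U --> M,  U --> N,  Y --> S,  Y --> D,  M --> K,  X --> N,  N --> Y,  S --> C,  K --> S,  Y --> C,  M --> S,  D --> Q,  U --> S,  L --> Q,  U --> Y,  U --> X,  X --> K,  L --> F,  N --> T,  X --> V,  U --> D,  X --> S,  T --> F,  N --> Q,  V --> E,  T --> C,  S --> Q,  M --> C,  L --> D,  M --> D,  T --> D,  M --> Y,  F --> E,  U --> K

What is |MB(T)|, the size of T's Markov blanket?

By definition, MB(T) is built from T's parents, T's children, and the co-parents of T.
T has parent N.
T has children C, D, F.
For each child, the remaining parents (spouses of T):
  D: L, M, U, Y
  F: L, U
  C: M, S, Y
MB(T) = {C, D, F, L, M, N, S, U, Y}, which has 9 nodes.

9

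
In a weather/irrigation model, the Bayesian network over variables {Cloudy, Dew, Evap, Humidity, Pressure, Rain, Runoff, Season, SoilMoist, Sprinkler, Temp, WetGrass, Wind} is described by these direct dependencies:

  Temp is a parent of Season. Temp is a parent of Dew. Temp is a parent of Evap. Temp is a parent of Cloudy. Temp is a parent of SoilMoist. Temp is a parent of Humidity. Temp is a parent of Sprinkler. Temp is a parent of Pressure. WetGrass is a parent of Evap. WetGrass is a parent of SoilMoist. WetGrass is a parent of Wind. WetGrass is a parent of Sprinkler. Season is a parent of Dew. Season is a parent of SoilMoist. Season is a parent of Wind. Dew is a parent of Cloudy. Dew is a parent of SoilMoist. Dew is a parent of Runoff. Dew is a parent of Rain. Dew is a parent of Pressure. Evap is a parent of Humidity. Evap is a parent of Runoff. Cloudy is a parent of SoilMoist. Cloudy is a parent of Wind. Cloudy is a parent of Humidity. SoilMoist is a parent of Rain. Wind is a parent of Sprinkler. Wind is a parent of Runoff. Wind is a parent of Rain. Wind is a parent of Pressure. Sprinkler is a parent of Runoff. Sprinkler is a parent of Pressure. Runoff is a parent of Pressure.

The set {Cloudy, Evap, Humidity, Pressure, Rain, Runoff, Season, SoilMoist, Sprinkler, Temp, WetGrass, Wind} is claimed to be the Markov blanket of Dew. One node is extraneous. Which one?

Dew's parents: Season, Temp.
Children of Dew: Cloudy, Pressure, Rain, Runoff, SoilMoist.
For each child, the remaining parents (spouses of Dew):
  Cloudy: Temp
  SoilMoist: Cloudy, Season, Temp, WetGrass
  Runoff: Evap, Sprinkler, Wind
  Rain: SoilMoist, Wind
  Pressure: Runoff, Sprinkler, Temp, Wind
MB(Dew) = {Cloudy, Evap, Pressure, Rain, Runoff, Season, SoilMoist, Sprinkler, Temp, WetGrass, Wind}.
Humidity is neither a parent, child, nor co-parent of Dew, so it does not belong.

Humidity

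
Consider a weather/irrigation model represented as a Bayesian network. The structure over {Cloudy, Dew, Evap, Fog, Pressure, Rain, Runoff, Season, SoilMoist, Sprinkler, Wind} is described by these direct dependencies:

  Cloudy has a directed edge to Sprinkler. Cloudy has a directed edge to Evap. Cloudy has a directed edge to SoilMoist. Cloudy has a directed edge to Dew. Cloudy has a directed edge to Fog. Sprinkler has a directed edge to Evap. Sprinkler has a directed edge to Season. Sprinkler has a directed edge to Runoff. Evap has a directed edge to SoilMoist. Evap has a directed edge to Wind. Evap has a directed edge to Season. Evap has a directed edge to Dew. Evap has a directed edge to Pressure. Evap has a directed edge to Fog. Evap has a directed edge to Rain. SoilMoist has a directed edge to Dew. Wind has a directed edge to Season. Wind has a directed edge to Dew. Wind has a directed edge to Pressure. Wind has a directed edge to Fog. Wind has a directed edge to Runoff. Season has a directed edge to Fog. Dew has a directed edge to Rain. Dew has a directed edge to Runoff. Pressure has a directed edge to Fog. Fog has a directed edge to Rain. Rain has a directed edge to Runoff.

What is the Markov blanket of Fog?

{Cloudy, Dew, Evap, Pressure, Rain, Season, Wind}

The Markov blanket of a node is its parents, its children, and the other parents of its children.
Ch(Fog) = {Rain}.
Parents of Fog: Cloudy, Evap, Pressure, Season, Wind.
Other parents of Fog's children:
  Rain: Dew, Evap
Union: {Cloudy, Evap, Pressure, Season, Wind} ∪ {Rain} ∪ {Dew, Evap} = {Cloudy, Dew, Evap, Pressure, Rain, Season, Wind}.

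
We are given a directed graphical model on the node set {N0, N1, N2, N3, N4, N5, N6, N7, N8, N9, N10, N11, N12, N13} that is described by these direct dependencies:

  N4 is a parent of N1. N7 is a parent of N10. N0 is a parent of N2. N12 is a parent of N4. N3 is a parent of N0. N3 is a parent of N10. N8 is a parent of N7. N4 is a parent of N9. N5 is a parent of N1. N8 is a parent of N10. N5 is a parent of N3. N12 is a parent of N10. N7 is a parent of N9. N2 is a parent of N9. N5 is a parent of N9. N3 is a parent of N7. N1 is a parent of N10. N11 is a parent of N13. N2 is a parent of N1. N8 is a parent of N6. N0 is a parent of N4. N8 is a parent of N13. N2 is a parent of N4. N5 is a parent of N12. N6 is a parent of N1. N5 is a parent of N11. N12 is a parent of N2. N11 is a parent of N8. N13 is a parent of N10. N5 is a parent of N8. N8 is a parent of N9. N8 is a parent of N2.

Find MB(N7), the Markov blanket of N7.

The Markov blanket of a node is its parents, its children, and the other parents of its children.
N7 has children N9, N10.
N7's parents: N3, N8.
Parents of each child, excluding N7:
  N10: N1, N3, N8, N12, N13
  N9: N2, N4, N5, N8
Taking the union gives {N1, N2, N3, N4, N5, N8, N9, N10, N12, N13}.

{N1, N2, N3, N4, N5, N8, N9, N10, N12, N13}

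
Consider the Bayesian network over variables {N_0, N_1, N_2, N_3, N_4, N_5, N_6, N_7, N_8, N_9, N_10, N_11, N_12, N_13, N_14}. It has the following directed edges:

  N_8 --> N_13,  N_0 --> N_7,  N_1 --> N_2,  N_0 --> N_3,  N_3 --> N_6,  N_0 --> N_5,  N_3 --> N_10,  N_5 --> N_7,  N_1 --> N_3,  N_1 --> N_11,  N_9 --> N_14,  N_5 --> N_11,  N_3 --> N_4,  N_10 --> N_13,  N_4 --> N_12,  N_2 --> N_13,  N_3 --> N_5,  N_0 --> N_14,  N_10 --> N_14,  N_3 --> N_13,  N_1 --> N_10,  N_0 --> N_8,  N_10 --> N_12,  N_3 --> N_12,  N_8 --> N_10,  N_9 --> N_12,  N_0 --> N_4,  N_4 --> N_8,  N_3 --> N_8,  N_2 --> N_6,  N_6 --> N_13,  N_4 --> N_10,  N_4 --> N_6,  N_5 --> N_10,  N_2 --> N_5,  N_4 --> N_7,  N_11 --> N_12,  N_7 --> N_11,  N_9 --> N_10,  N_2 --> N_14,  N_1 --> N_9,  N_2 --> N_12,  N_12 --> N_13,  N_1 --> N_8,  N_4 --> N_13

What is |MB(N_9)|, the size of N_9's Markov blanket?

11

A node's Markov blanket = Pa ∪ Ch ∪ (parents of Ch other than the node itself).
N_9 has parent N_1.
N_9's children: N_10, N_12, N_14.
Other parents of N_9's children:
  N_10's other parents are N_1, N_3, N_4, N_5, N_8.
  parents(N_12) \ {N_9} = {N_2, N_3, N_4, N_10, N_11}.
  N_14 also has parents N_0, N_2, N_10.
MB(N_9) = {N_0, N_1, N_2, N_3, N_4, N_5, N_8, N_10, N_11, N_12, N_14}, which has 11 nodes.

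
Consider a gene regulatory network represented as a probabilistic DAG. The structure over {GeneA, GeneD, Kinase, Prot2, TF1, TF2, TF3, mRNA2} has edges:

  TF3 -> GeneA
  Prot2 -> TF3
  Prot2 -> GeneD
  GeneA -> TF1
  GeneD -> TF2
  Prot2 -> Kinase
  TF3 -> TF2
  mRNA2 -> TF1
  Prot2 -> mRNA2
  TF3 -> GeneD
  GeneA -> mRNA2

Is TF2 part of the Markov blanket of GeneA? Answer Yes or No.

Ch(GeneA) = {TF1, mRNA2}.
GeneA's parents: TF3.
Co-parents of GeneA (other parents of its children):
  parents(mRNA2) \ {GeneA} = {Prot2}.
  TF1's other parent is mRNA2.
MB(GeneA) = {Prot2, TF1, TF3, mRNA2}; TF2 is not in this set.

No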